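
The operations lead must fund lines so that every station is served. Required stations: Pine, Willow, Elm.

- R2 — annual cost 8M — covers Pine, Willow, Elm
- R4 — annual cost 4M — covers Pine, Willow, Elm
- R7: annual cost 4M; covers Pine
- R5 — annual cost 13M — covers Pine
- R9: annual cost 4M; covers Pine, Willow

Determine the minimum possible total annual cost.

4

R4 alone covers Pine, Willow, Elm — every station.
Total annual cost: 4.
No cover costs less than 4.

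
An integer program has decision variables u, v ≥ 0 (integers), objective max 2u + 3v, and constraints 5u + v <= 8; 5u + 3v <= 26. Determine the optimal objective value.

(u,v)=(0,8): 5·0+1·8=8≤8, 5·0+3·8=24≤26, objective 24.
(u,v)=(0,7): 5·0+1·7=7≤8, 5·0+3·7=21≤26, objective 21.
The best lattice point is (0,8), giving 24.

24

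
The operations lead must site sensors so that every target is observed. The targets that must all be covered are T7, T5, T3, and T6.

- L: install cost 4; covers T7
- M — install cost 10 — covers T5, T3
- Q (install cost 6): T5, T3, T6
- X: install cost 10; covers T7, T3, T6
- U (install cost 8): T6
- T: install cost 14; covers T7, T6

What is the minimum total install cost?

10

This is a weighted set-cover instance.
Choose L and Q: together they cover T7, T5, T3, T6 — every target.
Total install cost: 4 + 6 = 10.
No cover costs less than 10.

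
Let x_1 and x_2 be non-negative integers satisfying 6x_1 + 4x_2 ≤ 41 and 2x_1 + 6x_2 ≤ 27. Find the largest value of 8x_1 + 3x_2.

51

(x_1,x_2)=(6,1): 6·6+4·1=40≤41, 2·6+6·1=18≤27, objective 51.
(x_1,x_2)=(6,0): 6·6+4·0=36≤41, 2·6+6·0=12≤27, objective 48.
(x_1,x_2)=(5,2): 6·5+4·2=38≤41, 2·5+6·2=22≤27, objective 46.
The best lattice point is (6,1), giving 51.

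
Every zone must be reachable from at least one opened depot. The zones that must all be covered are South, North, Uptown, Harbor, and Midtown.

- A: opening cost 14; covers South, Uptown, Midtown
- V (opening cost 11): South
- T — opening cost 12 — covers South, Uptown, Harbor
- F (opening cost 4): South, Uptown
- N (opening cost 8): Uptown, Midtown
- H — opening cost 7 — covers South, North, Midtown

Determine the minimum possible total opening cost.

19

Choose T and H: together they cover South, North, Uptown, Harbor, Midtown — every zone.
Total opening cost: 12 + 7 = 19.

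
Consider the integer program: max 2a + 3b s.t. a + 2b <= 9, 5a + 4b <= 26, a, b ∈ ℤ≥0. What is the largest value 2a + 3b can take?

The continuous relaxation peaks at (2.67, 3.17) with value 14.83; rounding to a feasible lattice point costs some objective.
(a,b)=(1,4): 1·1+2·4=9≤9, 5·1+4·4=21≤26, objective 14.
(a,b)=(2,3): 1·2+2·3=8≤9, 5·2+4·3=22≤26, objective 13.
(a,b)=(0,4): 1·0+2·4=8≤9, 5·0+4·4=16≤26, objective 12.
(a,b)=(3,2): 1·3+2·2=7≤9, 5·3+4·2=23≤26, objective 12.
No feasible integer point exceeds 14.

14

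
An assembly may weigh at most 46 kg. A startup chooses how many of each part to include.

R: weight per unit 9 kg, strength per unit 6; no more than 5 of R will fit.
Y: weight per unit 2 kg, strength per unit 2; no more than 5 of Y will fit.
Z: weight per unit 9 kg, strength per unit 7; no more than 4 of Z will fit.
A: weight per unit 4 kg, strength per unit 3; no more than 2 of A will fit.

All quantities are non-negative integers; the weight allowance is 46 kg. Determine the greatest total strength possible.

Y has the best ratio (2/2); taking only Y gives at most 5×2 = 10 (stopped by the supply cap of 5).
Mixing does better — 5×Y and 4×Z: weight 46 ≤ 46, strength 5·2 + 4·7 = 38.

38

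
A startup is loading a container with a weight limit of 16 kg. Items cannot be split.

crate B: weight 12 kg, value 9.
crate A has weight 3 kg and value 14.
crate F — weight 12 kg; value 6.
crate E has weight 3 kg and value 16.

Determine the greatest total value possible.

Allowing fractional choices, the relaxed optimum would be about 37.5, but items are indivisible.
crate A + crate E: weight 3 + 3 = 6 ≤ 16, value 14 + 16 = 30.
crate B + crate E: weight 12 + 3 = 15 ≤ 16, value 9 + 16 = 25.
crate B + crate A: weight 12 + 3 = 15 ≤ 16, value 9 + 14 = 23.
Best is crate A and crate E with total value 30.

30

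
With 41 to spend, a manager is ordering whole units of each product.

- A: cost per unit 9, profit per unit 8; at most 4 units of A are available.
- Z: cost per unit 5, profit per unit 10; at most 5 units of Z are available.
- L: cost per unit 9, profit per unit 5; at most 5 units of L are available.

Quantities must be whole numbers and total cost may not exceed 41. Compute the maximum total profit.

58

This is a bounded integer knapsack.
Z has the best ratio (10/5); taking only Z gives at most 5×10 = 50 (stopped by the supply cap of 5).
Mixing does better — 1×A and 5×Z: cost 34 ≤ 41, profit 1·8 + 5·10 = 58.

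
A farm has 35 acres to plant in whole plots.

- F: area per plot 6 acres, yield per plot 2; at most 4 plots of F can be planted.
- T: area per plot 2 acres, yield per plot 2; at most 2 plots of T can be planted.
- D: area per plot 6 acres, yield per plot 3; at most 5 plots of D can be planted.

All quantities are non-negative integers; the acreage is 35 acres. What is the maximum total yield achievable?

This is a bounded integer knapsack.
T has the best ratio (2/2); taking only T gives at most 2×2 = 4 (stopped by the supply cap of 2).
Mixing does better — 2×T and 5×D: area 34 ≤ 35, yield 2·2 + 5·3 = 19.

19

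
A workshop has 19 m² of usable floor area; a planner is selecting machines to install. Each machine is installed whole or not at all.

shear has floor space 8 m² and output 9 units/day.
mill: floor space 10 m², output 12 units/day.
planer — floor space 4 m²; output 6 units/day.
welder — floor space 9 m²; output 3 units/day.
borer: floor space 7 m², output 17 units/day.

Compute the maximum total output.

32

Take shear, planer, and borer: floor space 8 + 4 + 7 = 19 ≤ 19, output 9 + 6 + 17 = 32.
No other feasible combination does better.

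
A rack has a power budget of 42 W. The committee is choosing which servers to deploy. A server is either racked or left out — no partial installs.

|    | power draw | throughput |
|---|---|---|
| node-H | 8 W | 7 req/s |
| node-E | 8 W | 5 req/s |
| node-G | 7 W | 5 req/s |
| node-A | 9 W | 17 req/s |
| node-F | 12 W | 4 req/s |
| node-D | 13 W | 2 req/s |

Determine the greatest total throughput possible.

node-H + node-E + node-A + node-F: power draw 8 + 8 + 9 + 12 = 37 ≤ 42, throughput 7 + 5 + 17 + 4 = 33.
node-H + node-G + node-A + node-F: power draw 8 + 7 + 9 + 12 = 36 ≤ 42, throughput 7 + 5 + 17 + 4 = 33.
node-H + node-E + node-G + node-A: power draw 8 + 8 + 7 + 9 = 32 ≤ 42, throughput 7 + 5 + 5 + 17 = 34.
Best is node-H, node-E, node-G, and node-A with total throughput 34.

34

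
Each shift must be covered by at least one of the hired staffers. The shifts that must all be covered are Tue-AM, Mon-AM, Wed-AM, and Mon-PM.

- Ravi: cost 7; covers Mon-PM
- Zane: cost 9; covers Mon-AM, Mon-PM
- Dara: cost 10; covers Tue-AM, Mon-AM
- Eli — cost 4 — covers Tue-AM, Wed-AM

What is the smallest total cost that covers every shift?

Choose Zane and Eli: together they cover Tue-AM, Mon-AM, Wed-AM, Mon-PM — every shift.
Total cost: 9 + 4 = 13.
No cover costs less than 13.

13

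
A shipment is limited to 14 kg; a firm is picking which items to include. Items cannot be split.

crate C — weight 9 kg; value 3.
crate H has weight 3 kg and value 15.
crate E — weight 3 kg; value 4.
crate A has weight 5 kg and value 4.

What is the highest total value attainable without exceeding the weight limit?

23

crate H + crate E: weight 3 + 3 = 6 ≤ 14, value 15 + 4 = 19.
crate H + crate E + crate A: weight 3 + 3 + 5 = 11 ≤ 14, value 15 + 4 + 4 = 23.
Best is crate H, crate E, and crate A with total value 23.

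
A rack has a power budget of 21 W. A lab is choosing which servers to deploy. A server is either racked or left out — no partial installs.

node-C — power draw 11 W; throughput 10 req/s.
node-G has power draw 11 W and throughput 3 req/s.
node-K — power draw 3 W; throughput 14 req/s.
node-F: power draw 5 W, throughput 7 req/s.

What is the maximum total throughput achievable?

31

node-C + node-K + node-F: power draw 11 + 3 + 5 = 19 ≤ 21, throughput 10 + 14 + 7 = 31.
node-G + node-K + node-F: power draw 11 + 3 + 5 = 19 ≤ 21, throughput 3 + 14 + 7 = 24.
node-C + node-K: power draw 11 + 3 = 14 ≤ 21, throughput 10 + 14 = 24.
Best is node-C, node-K, and node-F with total throughput 31.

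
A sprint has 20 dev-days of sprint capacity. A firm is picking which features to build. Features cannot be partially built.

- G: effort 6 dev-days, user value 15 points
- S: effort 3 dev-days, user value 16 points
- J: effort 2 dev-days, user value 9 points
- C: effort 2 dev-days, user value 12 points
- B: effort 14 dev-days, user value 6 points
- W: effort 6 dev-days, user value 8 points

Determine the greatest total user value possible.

Allowing fractional choices, the relaxed optimum would be about 60.4, but features are indivisible.
G + S + J + C: effort 6 + 3 + 2 + 2 = 13 ≤ 20, user value 15 + 16 + 9 + 12 = 52.
G + S + J + C + W: effort 6 + 3 + 2 + 2 + 6 = 19 ≤ 20, user value 15 + 16 + 9 + 12 + 8 = 60.
G + S + C + W: effort 6 + 3 + 2 + 6 = 17 ≤ 20, user value 15 + 16 + 12 + 8 = 51.
Best is G, S, J, C, and W with total user value 60.

60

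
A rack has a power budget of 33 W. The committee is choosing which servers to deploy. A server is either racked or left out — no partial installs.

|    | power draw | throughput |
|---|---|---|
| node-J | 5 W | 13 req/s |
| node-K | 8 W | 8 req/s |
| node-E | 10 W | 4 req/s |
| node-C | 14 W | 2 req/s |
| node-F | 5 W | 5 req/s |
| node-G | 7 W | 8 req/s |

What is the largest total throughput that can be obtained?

34

This is a 0-1 knapsack instance.
node-J + node-K + node-E + node-G: power draw 5 + 8 + 10 + 7 = 30 ≤ 33, throughput 13 + 8 + 4 + 8 = 33.
node-J + node-K + node-F + node-G: power draw 5 + 8 + 5 + 7 = 25 ≤ 33, throughput 13 + 8 + 5 + 8 = 34.
node-J + node-E + node-F + node-G: power draw 5 + 10 + 5 + 7 = 27 ≤ 33, throughput 13 + 4 + 5 + 8 = 30.
Best is node-J, node-K, node-F, and node-G with total throughput 34.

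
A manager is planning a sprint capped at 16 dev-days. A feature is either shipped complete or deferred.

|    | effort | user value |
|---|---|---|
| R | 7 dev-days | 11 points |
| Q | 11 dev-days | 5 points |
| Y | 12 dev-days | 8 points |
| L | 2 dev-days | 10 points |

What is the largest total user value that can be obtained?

R + L: effort 7 + 2 = 9 ≤ 16, user value 11 + 10 = 21.
Q + L: effort 11 + 2 = 13 ≤ 16, user value 5 + 10 = 15.
Y + L: effort 12 + 2 = 14 ≤ 16, user value 8 + 10 = 18.
Best is R and L with total user value 21.

21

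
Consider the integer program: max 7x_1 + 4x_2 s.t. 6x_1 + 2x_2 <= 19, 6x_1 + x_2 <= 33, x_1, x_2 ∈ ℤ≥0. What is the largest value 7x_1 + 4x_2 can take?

The continuous relaxation peaks at (0, 9.5) with value 38.00; rounding to a feasible lattice point costs some objective.
(x_1,x_2)=(0,9) is feasible, giving 36.
(x_1,x_2)=(0,8) is feasible, giving 32.
The best lattice point is (0,9), giving 36.

36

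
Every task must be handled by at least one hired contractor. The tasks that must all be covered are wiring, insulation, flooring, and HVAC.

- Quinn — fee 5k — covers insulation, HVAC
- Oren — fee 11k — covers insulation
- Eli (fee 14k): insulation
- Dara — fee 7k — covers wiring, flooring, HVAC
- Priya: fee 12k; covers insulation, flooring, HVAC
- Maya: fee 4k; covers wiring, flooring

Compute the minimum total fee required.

9

Choose Quinn and Maya: together they cover wiring, insulation, flooring, HVAC — every task.
Total fee: 5 + 4 = 9.
No cover costs less than 9.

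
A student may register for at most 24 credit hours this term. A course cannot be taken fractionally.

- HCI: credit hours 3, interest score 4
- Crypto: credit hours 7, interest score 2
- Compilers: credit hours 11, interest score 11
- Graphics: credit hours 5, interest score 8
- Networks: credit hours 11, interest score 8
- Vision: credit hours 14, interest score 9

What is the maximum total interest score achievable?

This is a 0-1 knapsack instance.
Allowing fractional choices, the relaxed optimum would be about 26.6, but courses are indivisible.
HCI + Graphics + Vision: credit hours 3 + 5 + 14 = 22 ≤ 24, interest score 4 + 8 + 9 = 21.
HCI + Compilers + Graphics: credit hours 3 + 11 + 5 = 19 ≤ 24, interest score 4 + 11 + 8 = 23.
Crypto + Compilers + Graphics: credit hours 7 + 11 + 5 = 23 ≤ 24, interest score 2 + 11 + 8 = 21.
Best is HCI, Compilers, and Graphics with total interest score 23.

23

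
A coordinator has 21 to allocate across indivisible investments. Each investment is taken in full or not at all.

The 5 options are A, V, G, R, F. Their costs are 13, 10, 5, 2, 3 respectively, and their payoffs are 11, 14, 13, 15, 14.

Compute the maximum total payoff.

Allowing fractional choices, the relaxed optimum would be about 56.8, but investments are indivisible.
V + R + F: cost 10 + 2 + 3 = 15 ≤ 21, payoff 14 + 15 + 14 = 43.
G + R + F: cost 5 + 2 + 3 = 10 ≤ 21, payoff 13 + 15 + 14 = 42.
V + G + R + F: cost 10 + 5 + 2 + 3 = 20 ≤ 21, payoff 14 + 13 + 15 + 14 = 56.
Best is V, G, R, and F with total payoff 56.

56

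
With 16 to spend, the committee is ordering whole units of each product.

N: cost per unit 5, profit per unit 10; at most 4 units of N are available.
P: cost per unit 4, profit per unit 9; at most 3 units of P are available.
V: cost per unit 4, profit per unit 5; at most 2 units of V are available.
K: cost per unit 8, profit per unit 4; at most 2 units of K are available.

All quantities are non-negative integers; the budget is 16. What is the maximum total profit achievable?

P has the best ratio (9/4); taking only P gives at most 3×9 = 27 (stopped by the supply cap of 3).
Mixing does better — 3×P and 1×V: cost 16 ≤ 16, profit 3·9 + 1·5 = 32.

32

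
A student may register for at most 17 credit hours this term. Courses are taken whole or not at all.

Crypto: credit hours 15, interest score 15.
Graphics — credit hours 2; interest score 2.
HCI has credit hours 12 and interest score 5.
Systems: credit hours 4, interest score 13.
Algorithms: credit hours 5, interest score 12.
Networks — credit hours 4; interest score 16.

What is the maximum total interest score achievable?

Allowing fractional choices, the relaxed optimum would be about 45.0, but courses are indivisible.
Graphics + Systems + Algorithms + Networks: credit hours 2 + 4 + 5 + 4 = 15 ≤ 17, interest score 2 + 13 + 12 + 16 = 43.
Systems + Algorithms + Networks: credit hours 4 + 5 + 4 = 13 ≤ 17, interest score 13 + 12 + 16 = 41.
Best is Graphics, Systems, Algorithms, and Networks with total interest score 43.

43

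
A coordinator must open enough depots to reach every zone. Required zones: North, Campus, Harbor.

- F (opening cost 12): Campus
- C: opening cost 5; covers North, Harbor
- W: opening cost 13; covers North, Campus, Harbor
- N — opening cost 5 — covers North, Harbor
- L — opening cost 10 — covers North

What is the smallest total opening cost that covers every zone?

The greedy cost-per-new-zone heuristic would pick C and F for 17, but a cheaper cover exists.
W alone covers North, Campus, Harbor — every zone.
Total opening cost: 13.
No cover costs less than 13.

13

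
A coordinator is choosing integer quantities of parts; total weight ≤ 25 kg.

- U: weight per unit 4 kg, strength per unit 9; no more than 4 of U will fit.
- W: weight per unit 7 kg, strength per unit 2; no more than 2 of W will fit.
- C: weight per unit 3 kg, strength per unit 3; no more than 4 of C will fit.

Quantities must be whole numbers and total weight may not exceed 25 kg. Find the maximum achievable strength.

45

This is a bounded integer knapsack.
Take 4×U and 3×C: weight 25 ≤ 25, strength 4·9 + 3·3 = 45.
U has the best ratio (9/4) and is taken to its limit of 4; remaining capacity is filled optimally with the others.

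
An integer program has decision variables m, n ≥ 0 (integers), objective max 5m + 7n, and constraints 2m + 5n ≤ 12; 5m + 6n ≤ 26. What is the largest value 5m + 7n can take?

25

(m,n)=(5,0): 2·5+5·0=10≤12, 5·5+6·0=25≤26, objective 25.
(m,n)=(3,1): 2·3+5·1=11≤12, 5·3+6·1=21≤26, objective 22.
(m,n)=(4,0): 2·4+5·0=8≤12, 5·4+6·0=20≤26, objective 20.
No feasible integer point exceeds 25.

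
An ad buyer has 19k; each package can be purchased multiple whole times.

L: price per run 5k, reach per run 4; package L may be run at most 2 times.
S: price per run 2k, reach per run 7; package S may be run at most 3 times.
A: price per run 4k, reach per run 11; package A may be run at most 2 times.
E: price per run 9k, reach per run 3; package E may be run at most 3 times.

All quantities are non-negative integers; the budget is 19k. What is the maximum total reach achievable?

47

1×L, 3×S, and 2×A: price 19 ≤ 19, reach 1·4 + 3·7 + 2·11 = 47.
3×S and 2×A: price 14 ≤ 19, reach 3·7 + 2·11 = 43.
Best is 47.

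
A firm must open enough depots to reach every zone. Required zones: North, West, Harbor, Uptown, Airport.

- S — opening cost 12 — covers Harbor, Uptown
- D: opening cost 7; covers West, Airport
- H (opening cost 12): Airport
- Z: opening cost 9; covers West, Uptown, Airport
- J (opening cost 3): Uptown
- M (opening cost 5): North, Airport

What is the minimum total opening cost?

The greedy cost-per-new-zone heuristic would pick M, J, D, and S for 27, but a cheaper cover exists.
Choose S, D, and M: together they cover North, West, Harbor, Uptown, Airport — every zone.
Total opening cost: 12 + 7 + 5 = 24.
No cover costs less than 24.

24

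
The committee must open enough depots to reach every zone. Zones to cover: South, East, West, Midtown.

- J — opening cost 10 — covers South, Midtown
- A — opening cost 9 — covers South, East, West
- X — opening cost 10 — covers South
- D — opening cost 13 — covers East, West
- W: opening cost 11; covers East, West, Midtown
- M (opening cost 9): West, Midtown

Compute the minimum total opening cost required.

18

Choose A and M: together they cover South, East, West, Midtown — every zone.
Total opening cost: 9 + 9 = 18.
No cover costs less than 18.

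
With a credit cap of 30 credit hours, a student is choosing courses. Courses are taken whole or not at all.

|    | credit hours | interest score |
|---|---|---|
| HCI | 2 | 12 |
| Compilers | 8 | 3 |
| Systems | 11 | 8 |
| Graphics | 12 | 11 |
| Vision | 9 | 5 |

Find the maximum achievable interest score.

HCI + Systems + Graphics: credit hours 2 + 11 + 12 = 25 ≤ 30, interest score 12 + 8 + 11 = 31.
HCI + Compilers + Systems + Vision: credit hours 2 + 8 + 11 + 9 = 30 ≤ 30, interest score 12 + 3 + 8 + 5 = 28.
HCI + Graphics + Vision: credit hours 2 + 12 + 9 = 23 ≤ 30, interest score 12 + 11 + 5 = 28.
Best is HCI, Systems, and Graphics with total interest score 31.

31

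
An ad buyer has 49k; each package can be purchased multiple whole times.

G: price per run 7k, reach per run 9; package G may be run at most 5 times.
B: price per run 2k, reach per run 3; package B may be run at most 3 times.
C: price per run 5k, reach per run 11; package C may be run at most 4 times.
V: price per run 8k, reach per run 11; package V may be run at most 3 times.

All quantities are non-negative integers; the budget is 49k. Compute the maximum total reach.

84

Take 1×G, 3×B, 4×C, and 2×V: price 49 ≤ 49, reach 1·9 + 3·3 + 4·11 + 2·11 = 84.
C has the best ratio (11/5) and is taken to its limit of 4; remaining capacity is filled optimally with the others.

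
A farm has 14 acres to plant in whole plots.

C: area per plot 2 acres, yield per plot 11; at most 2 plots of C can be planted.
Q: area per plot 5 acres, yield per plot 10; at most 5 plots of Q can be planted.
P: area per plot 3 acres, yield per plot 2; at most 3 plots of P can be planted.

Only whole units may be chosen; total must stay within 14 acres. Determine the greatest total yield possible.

42

Take 2×C and 2×Q: area 14 ≤ 14, yield 2·11 + 2·10 = 42.
C has the best ratio (11/2) and is taken to its limit of 2; remaining capacity is filled optimally with the others.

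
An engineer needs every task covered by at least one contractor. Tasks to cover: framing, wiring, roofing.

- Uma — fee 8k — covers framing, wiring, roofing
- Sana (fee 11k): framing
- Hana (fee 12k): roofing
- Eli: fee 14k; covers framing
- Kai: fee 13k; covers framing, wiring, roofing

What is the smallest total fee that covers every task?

8

Uma alone covers framing, wiring, roofing — every task.
Total fee: 8.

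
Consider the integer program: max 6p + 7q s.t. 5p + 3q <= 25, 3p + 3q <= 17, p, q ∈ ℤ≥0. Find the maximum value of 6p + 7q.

35

Relaxing integrality, the LP optimum is 39.67 at (p,q) = (0, 5.67), which is not an integer point.
(p,q)=(0,5): 5·0+3·5=15≤25, 3·0+3·5=15≤17, objective 35.
(p,q)=(1,4): 5·1+3·4=17≤25, 3·1+3·4=15≤17, objective 34.
The best lattice point is (0,5), giving 35.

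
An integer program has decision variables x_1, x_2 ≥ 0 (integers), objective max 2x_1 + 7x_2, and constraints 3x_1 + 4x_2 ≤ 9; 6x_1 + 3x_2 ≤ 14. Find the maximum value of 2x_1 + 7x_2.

Relaxing integrality, the LP optimum is 15.75 at (x_1,x_2) = (0, 2.25), which is not an integer point.
(x_1,x_2)=(0,2): 3·0+4·2=8≤9, 6·0+3·2=6≤14, objective 14.
(x_1,x_2)=(1,1): 3·1+4·1=7≤9, 6·1+3·1=9≤14, objective 9.
(x_1,x_2)=(0,1): 3·0+4·1=4≤9, 6·0+3·1=3≤14, objective 7.
The best lattice point is (0,2), giving 14.

14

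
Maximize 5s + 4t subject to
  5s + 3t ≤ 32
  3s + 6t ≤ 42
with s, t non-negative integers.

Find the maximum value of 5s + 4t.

The continuous relaxation peaks at (3.14, 5.43) with value 37.43; rounding to a feasible lattice point costs some objective.
(s,t)=(4,4): 5·4+3·4=32≤32, 3·4+6·4=36≤42, objective 36.
(s,t)=(3,5): 5·3+3·5=30≤32, 3·3+6·5=39≤42, objective 35.
(s,t)=(2,6): 5·2+3·6=28≤32, 3·2+6·6=42≤42, objective 34.
No feasible integer point exceeds 36.

36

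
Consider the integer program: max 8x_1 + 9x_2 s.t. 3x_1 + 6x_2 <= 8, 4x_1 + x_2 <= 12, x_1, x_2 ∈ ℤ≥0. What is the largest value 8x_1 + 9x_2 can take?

Relaxing integrality, the LP optimum is 21.33 at (x_1,x_2) = (2.67, 0), which is not an integer point.
(x_1,x_2)=(2,0) is feasible, giving 16.
(x_1,x_2)=(1,0) is feasible, giving 8.
Maximum is 16 at (x_1,x_2)=(2,0).

16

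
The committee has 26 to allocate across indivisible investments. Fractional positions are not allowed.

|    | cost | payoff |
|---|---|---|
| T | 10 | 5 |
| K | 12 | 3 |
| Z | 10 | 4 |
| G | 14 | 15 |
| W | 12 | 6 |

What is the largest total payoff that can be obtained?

21

T + G: cost 10 + 14 = 24 ≤ 26, payoff 5 + 15 = 20.
G + W: cost 14 + 12 = 26 ≤ 26, payoff 15 + 6 = 21.
Z + G: cost 10 + 14 = 24 ≤ 26, payoff 4 + 15 = 19.
Best is G and W with total payoff 21.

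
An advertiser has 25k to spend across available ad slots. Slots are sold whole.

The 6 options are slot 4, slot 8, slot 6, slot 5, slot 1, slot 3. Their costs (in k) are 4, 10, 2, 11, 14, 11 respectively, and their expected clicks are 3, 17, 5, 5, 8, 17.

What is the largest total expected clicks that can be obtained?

This is a 0-1 knapsack instance.
Allowing fractional choices, the relaxed optimum would be about 40.5, but ad slots are indivisible.
slot 8 + slot 3: cost 10 + 11 = 21 ≤ 25, expected clicks 17 + 17 = 34.
slot 4 + slot 8 + slot 3: cost 4 + 10 + 11 = 25 ≤ 25, expected clicks 3 + 17 + 17 = 37.
slot 8 + slot 6 + slot 3: cost 10 + 2 + 11 = 23 ≤ 25, expected clicks 17 + 5 + 17 = 39.
Best is slot 8, slot 6, and slot 3 with total expected clicks 39.

39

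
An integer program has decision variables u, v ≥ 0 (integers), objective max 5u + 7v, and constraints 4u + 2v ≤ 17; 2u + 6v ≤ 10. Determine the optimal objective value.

20

Relaxing integrality, the LP optimum is 22.60 at (u,v) = (4.1, 0.3), which is not an integer point.
(u,v)=(4,0): 4·4+2·0=16≤17, 2·4+6·0=8≤10, objective 20.
(u,v)=(3,0): 4·3+2·0=12≤17, 2·3+6·0=6≤10, objective 15.
Maximum is 20 at (u,v)=(4,0).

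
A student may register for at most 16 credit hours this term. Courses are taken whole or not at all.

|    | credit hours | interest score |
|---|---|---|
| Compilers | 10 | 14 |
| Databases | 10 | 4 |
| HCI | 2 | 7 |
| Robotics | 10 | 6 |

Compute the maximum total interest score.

This is a 0-1 knapsack instance.
Allowing fractional choices, the relaxed optimum would be about 23.4, but courses are indivisible.
Compilers + HCI: credit hours 10 + 2 = 12 ≤ 16, interest score 14 + 7 = 21.
Compilers: credit hours 10 ≤ 16, interest score 14.
HCI + Robotics: credit hours 2 + 10 = 12 ≤ 16, interest score 7 + 6 = 13.
Best is Compilers and HCI with total interest score 21.

21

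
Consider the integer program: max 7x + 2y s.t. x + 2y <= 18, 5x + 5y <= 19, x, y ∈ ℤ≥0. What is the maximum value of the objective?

21

The continuous relaxation peaks at (3.8, 0) with value 26.60; rounding to a feasible lattice point costs some objective.
(x,y)=(3,0): 1·3+2·0=3≤18, 5·3+5·0=15≤19, objective 21.
(x,y)=(2,1): 1·2+2·1=4≤18, 5·2+5·1=15≤19, objective 16.
(x,y)=(2,0): 1·2+2·0=2≤18, 5·2+5·0=10≤19, objective 14.
Maximum is 21 at (x,y)=(3,0).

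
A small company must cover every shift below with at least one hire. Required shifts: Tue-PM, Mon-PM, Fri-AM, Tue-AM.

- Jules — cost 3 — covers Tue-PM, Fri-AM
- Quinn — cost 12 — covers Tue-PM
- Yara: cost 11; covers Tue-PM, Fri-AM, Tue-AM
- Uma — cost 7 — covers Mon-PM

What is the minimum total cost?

The greedy cost-per-new-shift heuristic would pick Jules, Uma, and Yara for 21, but a cheaper cover exists.
Choose Yara and Uma: together they cover Tue-PM, Mon-PM, Fri-AM, Tue-AM — every shift.
Total cost: 11 + 7 = 18.
No cover costs less than 18.

18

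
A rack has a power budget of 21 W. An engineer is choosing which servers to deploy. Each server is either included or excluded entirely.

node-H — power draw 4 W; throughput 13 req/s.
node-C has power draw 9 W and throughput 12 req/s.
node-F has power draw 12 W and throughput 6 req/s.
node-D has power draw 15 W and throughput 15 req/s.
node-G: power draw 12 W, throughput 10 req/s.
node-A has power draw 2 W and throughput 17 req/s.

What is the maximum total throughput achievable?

45

This is a 0-1 knapsack instance.
node-H + node-C + node-A: power draw 4 + 9 + 2 = 15 ≤ 21, throughput 13 + 12 + 17 = 42.
node-H + node-D + node-A: power draw 4 + 15 + 2 = 21 ≤ 21, throughput 13 + 15 + 17 = 45.
node-H + node-G + node-A: power draw 4 + 12 + 2 = 18 ≤ 21, throughput 13 + 10 + 17 = 40.
Best is node-H, node-D, and node-A with total throughput 45.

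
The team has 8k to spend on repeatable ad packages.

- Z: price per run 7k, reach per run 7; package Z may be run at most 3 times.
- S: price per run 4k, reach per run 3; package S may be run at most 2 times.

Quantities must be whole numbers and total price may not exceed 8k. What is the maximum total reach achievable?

7

Z has the best ratio (7/7); taking only Z gives at most 1×7 = 7 (stopped by the price limit).
Optimal: 1×Z: price 7 ≤ 8, reach 1·7 = 7.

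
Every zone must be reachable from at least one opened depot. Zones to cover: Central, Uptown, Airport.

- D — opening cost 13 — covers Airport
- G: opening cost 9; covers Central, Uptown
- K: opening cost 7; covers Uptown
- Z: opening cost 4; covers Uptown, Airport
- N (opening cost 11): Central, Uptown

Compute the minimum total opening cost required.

Choose G and Z: together they cover Central, Uptown, Airport — every zone.
Total opening cost: 9 + 4 = 13.
No cover costs less than 13.

13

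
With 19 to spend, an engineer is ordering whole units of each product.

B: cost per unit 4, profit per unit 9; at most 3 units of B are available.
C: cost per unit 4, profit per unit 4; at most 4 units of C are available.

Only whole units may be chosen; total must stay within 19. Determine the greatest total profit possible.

31

3×B and 1×C: cost 16 ≤ 19, profit 3·9 + 1·4 = 31.
3×B: cost 12 ≤ 19, profit 3·9 = 27.
Best is 31.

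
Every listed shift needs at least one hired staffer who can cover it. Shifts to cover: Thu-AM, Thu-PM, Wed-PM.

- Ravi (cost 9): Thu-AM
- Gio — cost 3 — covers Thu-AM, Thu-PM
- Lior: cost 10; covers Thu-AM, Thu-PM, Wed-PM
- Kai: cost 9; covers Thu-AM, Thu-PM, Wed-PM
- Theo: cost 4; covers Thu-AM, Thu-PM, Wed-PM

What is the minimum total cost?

4

Theo alone covers Thu-AM, Thu-PM, Wed-PM — every shift.
Total cost: 4.
No cover costs less than 4.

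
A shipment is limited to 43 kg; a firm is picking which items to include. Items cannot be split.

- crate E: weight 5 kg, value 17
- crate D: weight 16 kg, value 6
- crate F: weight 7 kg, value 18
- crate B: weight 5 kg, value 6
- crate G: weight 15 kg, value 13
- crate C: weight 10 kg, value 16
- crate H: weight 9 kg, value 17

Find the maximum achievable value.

Allowing fractional choices, the relaxed optimum would be about 80.1, but items are indivisible.
crate E + crate F + crate B + crate C + crate H: weight 5 + 7 + 5 + 10 + 9 = 36 ≤ 43, value 17 + 18 + 6 + 16 + 17 = 74.
crate E + crate F + crate B + crate G + crate C: weight 5 + 7 + 5 + 15 + 10 = 42 ≤ 43, value 17 + 18 + 6 + 13 + 16 = 70.
crate E + crate F + crate B + crate G + crate H: weight 5 + 7 + 5 + 15 + 9 = 41 ≤ 43, value 17 + 18 + 6 + 13 + 17 = 71.
Best is crate E, crate F, crate B, crate C, and crate H with total value 74.

74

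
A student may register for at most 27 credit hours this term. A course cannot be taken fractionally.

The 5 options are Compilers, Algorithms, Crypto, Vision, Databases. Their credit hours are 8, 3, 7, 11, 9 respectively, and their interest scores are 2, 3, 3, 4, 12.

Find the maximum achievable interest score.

This is an integer program with binary decision variables.
Allowing fractional choices, the relaxed optimum would be about 20.9, but courses are indivisible.
Compilers + Algorithms + Crypto + Databases: credit hours 8 + 3 + 7 + 9 = 27 ≤ 27, interest score 2 + 3 + 3 + 12 = 20.
Algorithms + Vision + Databases: credit hours 3 + 11 + 9 = 23 ≤ 27, interest score 3 + 4 + 12 = 19.
Crypto + Vision + Databases: credit hours 7 + 11 + 9 = 27 ≤ 27, interest score 3 + 4 + 12 = 19.
Best is Compilers, Algorithms, Crypto, and Databases with total interest score 20.

20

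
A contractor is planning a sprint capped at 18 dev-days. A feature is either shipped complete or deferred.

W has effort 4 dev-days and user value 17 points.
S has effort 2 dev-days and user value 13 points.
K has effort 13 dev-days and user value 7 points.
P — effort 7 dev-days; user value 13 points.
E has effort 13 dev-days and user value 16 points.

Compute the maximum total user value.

43

Take W, S, and P: effort 4 + 2 + 7 = 13 ≤ 18, user value 17 + 13 + 13 = 43.
No other feasible combination does better.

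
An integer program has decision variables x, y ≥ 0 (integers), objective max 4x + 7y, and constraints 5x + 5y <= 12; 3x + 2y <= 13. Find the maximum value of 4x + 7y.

14

The continuous relaxation peaks at (0, 2.4) with value 16.80; rounding to a feasible lattice point costs some objective.
(x,y)=(0,2): 5·0+5·2=10≤12, 3·0+2·2=4≤13, objective 14.
(x,y)=(1,1): 5·1+5·1=10≤12, 3·1+2·1=5≤13, objective 11.
(x,y)=(0,1): 5·0+5·1=5≤12, 3·0+2·1=2≤13, objective 7.
The best lattice point is (0,2), giving 14.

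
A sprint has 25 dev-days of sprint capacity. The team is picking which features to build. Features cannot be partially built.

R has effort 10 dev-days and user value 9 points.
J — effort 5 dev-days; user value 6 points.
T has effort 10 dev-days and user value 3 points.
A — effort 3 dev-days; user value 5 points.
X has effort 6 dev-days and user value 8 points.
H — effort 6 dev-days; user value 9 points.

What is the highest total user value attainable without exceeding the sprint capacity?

R + J + A + H: effort 10 + 5 + 3 + 6 = 24 ≤ 25, user value 9 + 6 + 5 + 9 = 29.
R + A + X + H: effort 10 + 3 + 6 + 6 = 25 ≤ 25, user value 9 + 5 + 8 + 9 = 31.
J + A + X + H: effort 5 + 3 + 6 + 6 = 20 ≤ 25, user value 6 + 5 + 8 + 9 = 28.
Best is R, A, X, and H with total user value 31.

31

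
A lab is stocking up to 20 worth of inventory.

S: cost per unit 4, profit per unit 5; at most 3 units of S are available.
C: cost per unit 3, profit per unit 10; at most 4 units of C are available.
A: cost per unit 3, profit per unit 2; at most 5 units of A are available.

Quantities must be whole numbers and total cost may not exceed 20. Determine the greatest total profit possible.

Take 2×S and 4×C: cost 20 ≤ 20, profit 2·5 + 4·10 = 50.
C has the best ratio (10/3) and is taken to its limit of 4; remaining capacity is filled optimally with the others.

50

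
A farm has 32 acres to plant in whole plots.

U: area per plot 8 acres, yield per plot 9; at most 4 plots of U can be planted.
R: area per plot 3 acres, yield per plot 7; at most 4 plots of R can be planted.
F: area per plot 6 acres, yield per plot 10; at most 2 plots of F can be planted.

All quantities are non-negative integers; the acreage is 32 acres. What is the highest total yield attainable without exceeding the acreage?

This is a bounded integer knapsack.
Take 1×U, 4×R, and 2×F: area 32 ≤ 32, yield 1·9 + 4·7 + 2·10 = 57.
R has the best ratio (7/3) and is taken to its limit of 4; remaining capacity is filled optimally with the others.

57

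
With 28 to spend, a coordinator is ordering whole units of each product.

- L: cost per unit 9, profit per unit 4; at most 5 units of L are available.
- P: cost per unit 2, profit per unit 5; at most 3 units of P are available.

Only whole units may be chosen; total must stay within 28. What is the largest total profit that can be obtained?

2×L and 3×P: cost 24 ≤ 28, profit 2·4 + 3·5 = 23.
1×L and 3×P: cost 15 ≤ 28, profit 1·4 + 3·5 = 19.
Best is 23.

23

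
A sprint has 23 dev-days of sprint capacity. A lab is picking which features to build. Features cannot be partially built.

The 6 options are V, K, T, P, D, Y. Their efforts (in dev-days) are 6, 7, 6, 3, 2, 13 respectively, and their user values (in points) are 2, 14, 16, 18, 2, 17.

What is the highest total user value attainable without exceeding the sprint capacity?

51

Take T, P, and Y: effort 6 + 3 + 13 = 22 ≤ 23, user value 16 + 18 + 17 = 51.
No other feasible combination does better.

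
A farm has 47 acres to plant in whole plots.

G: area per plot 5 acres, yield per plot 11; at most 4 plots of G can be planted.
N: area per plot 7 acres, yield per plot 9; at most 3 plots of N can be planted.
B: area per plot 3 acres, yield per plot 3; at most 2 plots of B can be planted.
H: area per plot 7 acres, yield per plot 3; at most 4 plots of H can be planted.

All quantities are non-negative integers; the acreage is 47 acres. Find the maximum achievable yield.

G has the best ratio (11/5); taking only G gives at most 4×11 = 44 (stopped by the supply cap of 4).
Mixing does better — 4×G, 3×N, and 2×B: area 47 ≤ 47, yield 4·11 + 3·9 + 2·3 = 77.

77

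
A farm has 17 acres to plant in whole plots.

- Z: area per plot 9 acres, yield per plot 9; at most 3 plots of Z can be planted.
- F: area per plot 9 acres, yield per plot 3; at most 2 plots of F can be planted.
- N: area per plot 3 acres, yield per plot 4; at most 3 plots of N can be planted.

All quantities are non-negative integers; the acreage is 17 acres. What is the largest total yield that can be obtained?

This is a bounded integer knapsack.
1×Z and 1×N: area 12 ≤ 17, yield 1·9 + 1·4 = 13.
1×Z and 2×N: area 15 ≤ 17, yield 1·9 + 2·4 = 17.
Best is 17.

17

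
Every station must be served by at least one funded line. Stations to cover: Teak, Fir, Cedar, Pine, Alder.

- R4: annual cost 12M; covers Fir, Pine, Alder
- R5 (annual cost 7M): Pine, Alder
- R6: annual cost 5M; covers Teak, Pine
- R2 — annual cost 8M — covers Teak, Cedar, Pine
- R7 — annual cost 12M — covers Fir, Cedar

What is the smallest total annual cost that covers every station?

The greedy cost-per-new-station heuristic would pick R6, R4, and R2 for 25, but a cheaper cover exists.
Choose R4 and R2: together they cover Teak, Fir, Cedar, Pine, Alder — every station.
Total annual cost: 12 + 8 = 20.
No cover costs less than 20.

20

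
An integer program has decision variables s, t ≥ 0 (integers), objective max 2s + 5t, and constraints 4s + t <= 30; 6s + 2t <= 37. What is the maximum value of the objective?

(s,t)=(0,18) is feasible, giving 90.
(s,t)=(0,17) is feasible, giving 85.
No feasible integer point exceeds 90.

90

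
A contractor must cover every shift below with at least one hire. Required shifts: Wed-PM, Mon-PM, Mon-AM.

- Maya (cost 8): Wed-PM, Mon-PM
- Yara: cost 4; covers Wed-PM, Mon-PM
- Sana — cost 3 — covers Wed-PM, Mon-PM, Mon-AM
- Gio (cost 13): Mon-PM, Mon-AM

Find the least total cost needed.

Sana alone covers Wed-PM, Mon-PM, Mon-AM — every shift.
Total cost: 3.
No cover costs less than 3.

3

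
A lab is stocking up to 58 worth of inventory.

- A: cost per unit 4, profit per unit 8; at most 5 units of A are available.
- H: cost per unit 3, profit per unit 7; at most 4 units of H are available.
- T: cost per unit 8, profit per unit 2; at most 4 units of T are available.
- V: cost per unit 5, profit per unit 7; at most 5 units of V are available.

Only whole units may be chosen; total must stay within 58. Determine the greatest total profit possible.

103

5×A, 3×H, and 5×V: cost 54 ≤ 58, profit 5·8 + 3·7 + 5·7 = 96.
5×A, 4×H, and 5×V: cost 57 ≤ 58, profit 5·8 + 4·7 + 5·7 = 103.
Best is 103.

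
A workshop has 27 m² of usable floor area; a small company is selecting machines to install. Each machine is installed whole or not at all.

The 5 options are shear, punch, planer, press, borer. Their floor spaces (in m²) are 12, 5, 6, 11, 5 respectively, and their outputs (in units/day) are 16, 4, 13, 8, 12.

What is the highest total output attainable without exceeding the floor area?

Allowing fractional choices, the relaxed optimum would be about 44.2, but machines are indivisible.
shear + planer + borer: floor space 12 + 6 + 5 = 23 ≤ 27, output 16 + 13 + 12 = 41.
punch + planer + press + borer: floor space 5 + 6 + 11 + 5 = 27 ≤ 27, output 4 + 13 + 8 + 12 = 37.
Best is shear, planer, and borer with total output 41.

41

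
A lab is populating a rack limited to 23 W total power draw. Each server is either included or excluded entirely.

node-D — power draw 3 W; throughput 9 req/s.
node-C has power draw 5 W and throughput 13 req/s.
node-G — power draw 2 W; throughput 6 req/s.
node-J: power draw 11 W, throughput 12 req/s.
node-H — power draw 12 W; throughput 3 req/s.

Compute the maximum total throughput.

Allowing fractional choices, the relaxed optimum would be about 40.5, but servers are indivisible.
node-D + node-C + node-G + node-J: power draw 3 + 5 + 2 + 11 = 21 ≤ 23, throughput 9 + 13 + 6 + 12 = 40.
node-D + node-C + node-J: power draw 3 + 5 + 11 = 19 ≤ 23, throughput 9 + 13 + 12 = 34.
Best is node-D, node-C, node-G, and node-J with total throughput 40.

40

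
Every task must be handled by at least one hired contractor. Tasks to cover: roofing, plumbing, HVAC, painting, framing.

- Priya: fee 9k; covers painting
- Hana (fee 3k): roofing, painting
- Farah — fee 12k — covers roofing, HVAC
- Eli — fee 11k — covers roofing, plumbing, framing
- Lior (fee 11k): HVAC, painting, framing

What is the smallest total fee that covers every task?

22

The greedy cost-per-new-task heuristic would pick Hana, Eli, and Lior for 25, but a cheaper cover exists.
Choose Eli and Lior: together they cover roofing, plumbing, HVAC, painting, framing — every task.
Total fee: 11 + 11 = 22.
No cover costs less than 22.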